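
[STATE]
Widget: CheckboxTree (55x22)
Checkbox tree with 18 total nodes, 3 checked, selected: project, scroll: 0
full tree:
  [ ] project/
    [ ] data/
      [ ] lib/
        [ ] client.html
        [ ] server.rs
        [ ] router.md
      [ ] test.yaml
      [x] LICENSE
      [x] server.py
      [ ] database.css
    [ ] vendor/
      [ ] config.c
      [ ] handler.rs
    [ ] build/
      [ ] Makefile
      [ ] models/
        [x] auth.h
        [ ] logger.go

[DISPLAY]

>[-] project/                                          
   [-] data/                                           
     [ ] lib/                                          
       [ ] client.html                                 
       [ ] server.rs                                   
       [ ] router.md                                   
     [ ] test.yaml                                     
     [x] LICENSE                                       
     [x] server.py                                     
     [ ] database.css                                  
   [ ] vendor/                                         
     [ ] config.c                                      
     [ ] handler.rs                                    
   [-] build/                                          
     [ ] Makefile                                      
     [-] models/                                       
       [x] auth.h                                      
       [ ] logger.go                                   
                                                       
                                                       
                                                       
                                                       


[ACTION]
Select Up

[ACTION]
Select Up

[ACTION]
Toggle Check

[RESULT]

>[x] project/                                          
   [x] data/                                           
     [x] lib/                                          
       [x] client.html                                 
       [x] server.rs                                   
       [x] router.md                                   
     [x] test.yaml                                     
     [x] LICENSE                                       
     [x] server.py                                     
     [x] database.css                                  
   [x] vendor/                                         
     [x] config.c                                      
     [x] handler.rs                                    
   [x] build/                                          
     [x] Makefile                                      
     [x] models/                                       
       [x] auth.h                                      
       [x] logger.go                                   
                                                       
                                                       
                                                       
                                                       


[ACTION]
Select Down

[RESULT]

 [x] project/                                          
>  [x] data/                                           
     [x] lib/                                          
       [x] client.html                                 
       [x] server.rs                                   
       [x] router.md                                   
     [x] test.yaml                                     
     [x] LICENSE                                       
     [x] server.py                                     
     [x] database.css                                  
   [x] vendor/                                         
     [x] config.c                                      
     [x] handler.rs                                    
   [x] build/                                          
     [x] Makefile                                      
     [x] models/                                       
       [x] auth.h                                      
       [x] logger.go                                   
                                                       
                                                       
                                                       
                                                       


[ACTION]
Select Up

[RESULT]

>[x] project/                                          
   [x] data/                                           
     [x] lib/                                          
       [x] client.html                                 
       [x] server.rs                                   
       [x] router.md                                   
     [x] test.yaml                                     
     [x] LICENSE                                       
     [x] server.py                                     
     [x] database.css                                  
   [x] vendor/                                         
     [x] config.c                                      
     [x] handler.rs                                    
   [x] build/                                          
     [x] Makefile                                      
     [x] models/                                       
       [x] auth.h                                      
       [x] logger.go                                   
                                                       
                                                       
                                                       
                                                       


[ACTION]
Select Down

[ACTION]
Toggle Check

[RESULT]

 [-] project/                                          
>  [ ] data/                                           
     [ ] lib/                                          
       [ ] client.html                                 
       [ ] server.rs                                   
       [ ] router.md                                   
     [ ] test.yaml                                     
     [ ] LICENSE                                       
     [ ] server.py                                     
     [ ] database.css                                  
   [x] vendor/                                         
     [x] config.c                                      
     [x] handler.rs                                    
   [x] build/                                          
     [x] Makefile                                      
     [x] models/                                       
       [x] auth.h                                      
       [x] logger.go                                   
                                                       
                                                       
                                                       
                                                       


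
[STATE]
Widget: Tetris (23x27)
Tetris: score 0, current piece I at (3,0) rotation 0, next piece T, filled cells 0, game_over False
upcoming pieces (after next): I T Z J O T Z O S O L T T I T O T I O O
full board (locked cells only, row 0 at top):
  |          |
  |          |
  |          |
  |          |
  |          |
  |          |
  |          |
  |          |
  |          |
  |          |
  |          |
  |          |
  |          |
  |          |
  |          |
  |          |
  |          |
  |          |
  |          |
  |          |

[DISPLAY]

   ████   │Next:       
          │ ▒          
          │▒▒▒         
          │            
          │            
          │            
          │Score:      
          │0           
          │            
          │            
          │            
          │            
          │            
          │            
          │            
          │            
          │            
          │            
          │            
          │            
          │            
          │            
          │            
          │            
          │            
          │            
          │            


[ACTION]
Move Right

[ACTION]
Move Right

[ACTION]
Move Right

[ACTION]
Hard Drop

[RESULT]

    ▒     │Next:       
   ▒▒▒    │████        
          │            
          │            
          │            
          │            
          │Score:      
          │0           
          │            
          │            
          │            
          │            
          │            
          │            
          │            
          │            
          │            
          │            
          │            
      ████│            
          │            
          │            
          │            
          │            
          │            
          │            
          │            


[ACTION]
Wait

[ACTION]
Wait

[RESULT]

          │Next:       
          │████        
    ▒     │            
   ▒▒▒    │            
          │            
          │            
          │Score:      
          │0           
          │            
          │            
          │            
          │            
          │            
          │            
          │            
          │            
          │            
          │            
          │            
      ████│            
          │            
          │            
          │            
          │            
          │            
          │            
          │            


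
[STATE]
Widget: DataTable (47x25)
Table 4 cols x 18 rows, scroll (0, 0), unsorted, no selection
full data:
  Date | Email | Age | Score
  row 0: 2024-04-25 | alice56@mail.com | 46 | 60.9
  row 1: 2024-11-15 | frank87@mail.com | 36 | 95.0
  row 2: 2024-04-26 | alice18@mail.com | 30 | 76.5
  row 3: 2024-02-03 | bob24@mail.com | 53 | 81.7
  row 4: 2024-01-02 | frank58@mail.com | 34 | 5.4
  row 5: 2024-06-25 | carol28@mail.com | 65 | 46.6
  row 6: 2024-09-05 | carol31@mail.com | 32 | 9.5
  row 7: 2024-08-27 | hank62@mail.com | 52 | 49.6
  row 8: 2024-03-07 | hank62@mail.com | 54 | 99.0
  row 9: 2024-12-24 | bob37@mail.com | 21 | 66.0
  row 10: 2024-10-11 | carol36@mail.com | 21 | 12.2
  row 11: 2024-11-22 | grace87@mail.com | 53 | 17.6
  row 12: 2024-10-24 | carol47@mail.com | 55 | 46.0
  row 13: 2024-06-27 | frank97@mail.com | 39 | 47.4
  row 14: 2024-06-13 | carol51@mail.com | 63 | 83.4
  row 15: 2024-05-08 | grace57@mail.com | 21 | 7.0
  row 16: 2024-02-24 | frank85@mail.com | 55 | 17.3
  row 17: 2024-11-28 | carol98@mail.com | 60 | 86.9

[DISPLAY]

Date      │Email           │Age│Score          
──────────┼────────────────┼───┼─────          
2024-04-25│alice56@mail.com│46 │60.9           
2024-11-15│frank87@mail.com│36 │95.0           
2024-04-26│alice18@mail.com│30 │76.5           
2024-02-03│bob24@mail.com  │53 │81.7           
2024-01-02│frank58@mail.com│34 │5.4            
2024-06-25│carol28@mail.com│65 │46.6           
2024-09-05│carol31@mail.com│32 │9.5            
2024-08-27│hank62@mail.com │52 │49.6           
2024-03-07│hank62@mail.com │54 │99.0           
2024-12-24│bob37@mail.com  │21 │66.0           
2024-10-11│carol36@mail.com│21 │12.2           
2024-11-22│grace87@mail.com│53 │17.6           
2024-10-24│carol47@mail.com│55 │46.0           
2024-06-27│frank97@mail.com│39 │47.4           
2024-06-13│carol51@mail.com│63 │83.4           
2024-05-08│grace57@mail.com│21 │7.0            
2024-02-24│frank85@mail.com│55 │17.3           
2024-11-28│carol98@mail.com│60 │86.9           
                                               
                                               
                                               
                                               
                                               


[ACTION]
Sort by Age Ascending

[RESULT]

Date      │Email           │Ag▲│Score          
──────────┼────────────────┼───┼─────          
2024-12-24│bob37@mail.com  │21 │66.0           
2024-10-11│carol36@mail.com│21 │12.2           
2024-05-08│grace57@mail.com│21 │7.0            
2024-04-26│alice18@mail.com│30 │76.5           
2024-09-05│carol31@mail.com│32 │9.5            
2024-01-02│frank58@mail.com│34 │5.4            
2024-11-15│frank87@mail.com│36 │95.0           
2024-06-27│frank97@mail.com│39 │47.4           
2024-04-25│alice56@mail.com│46 │60.9           
2024-08-27│hank62@mail.com │52 │49.6           
2024-02-03│bob24@mail.com  │53 │81.7           
2024-11-22│grace87@mail.com│53 │17.6           
2024-03-07│hank62@mail.com │54 │99.0           
2024-10-24│carol47@mail.com│55 │46.0           
2024-02-24│frank85@mail.com│55 │17.3           
2024-11-28│carol98@mail.com│60 │86.9           
2024-06-13│carol51@mail.com│63 │83.4           
2024-06-25│carol28@mail.com│65 │46.6           
                                               
                                               
                                               
                                               
                                               


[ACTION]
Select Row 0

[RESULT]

Date      │Email           │Ag▲│Score          
──────────┼────────────────┼───┼─────          
>024-12-24│bob37@mail.com  │21 │66.0           
2024-10-11│carol36@mail.com│21 │12.2           
2024-05-08│grace57@mail.com│21 │7.0            
2024-04-26│alice18@mail.com│30 │76.5           
2024-09-05│carol31@mail.com│32 │9.5            
2024-01-02│frank58@mail.com│34 │5.4            
2024-11-15│frank87@mail.com│36 │95.0           
2024-06-27│frank97@mail.com│39 │47.4           
2024-04-25│alice56@mail.com│46 │60.9           
2024-08-27│hank62@mail.com │52 │49.6           
2024-02-03│bob24@mail.com  │53 │81.7           
2024-11-22│grace87@mail.com│53 │17.6           
2024-03-07│hank62@mail.com │54 │99.0           
2024-10-24│carol47@mail.com│55 │46.0           
2024-02-24│frank85@mail.com│55 │17.3           
2024-11-28│carol98@mail.com│60 │86.9           
2024-06-13│carol51@mail.com│63 │83.4           
2024-06-25│carol28@mail.com│65 │46.6           
                                               
                                               
                                               
                                               
                                               


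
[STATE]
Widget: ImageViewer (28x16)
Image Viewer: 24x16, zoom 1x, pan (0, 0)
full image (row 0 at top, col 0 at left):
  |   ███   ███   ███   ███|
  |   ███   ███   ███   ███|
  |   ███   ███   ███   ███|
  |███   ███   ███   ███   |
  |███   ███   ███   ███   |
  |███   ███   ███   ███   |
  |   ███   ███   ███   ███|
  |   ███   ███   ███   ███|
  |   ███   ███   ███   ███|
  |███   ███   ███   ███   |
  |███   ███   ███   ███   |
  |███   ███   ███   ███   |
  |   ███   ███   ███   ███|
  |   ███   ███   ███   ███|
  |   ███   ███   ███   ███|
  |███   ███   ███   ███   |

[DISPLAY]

   ███   ███   ███   ███    
   ███   ███   ███   ███    
   ███   ███   ███   ███    
███   ███   ███   ███       
███   ███   ███   ███       
███   ███   ███   ███       
   ███   ███   ███   ███    
   ███   ███   ███   ███    
   ███   ███   ███   ███    
███   ███   ███   ███       
███   ███   ███   ███       
███   ███   ███   ███       
   ███   ███   ███   ███    
   ███   ███   ███   ███    
   ███   ███   ███   ███    
███   ███   ███   ███       


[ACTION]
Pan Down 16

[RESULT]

                            
                            
                            
                            
                            
                            
                            
                            
                            
                            
                            
                            
                            
                            
                            
                            


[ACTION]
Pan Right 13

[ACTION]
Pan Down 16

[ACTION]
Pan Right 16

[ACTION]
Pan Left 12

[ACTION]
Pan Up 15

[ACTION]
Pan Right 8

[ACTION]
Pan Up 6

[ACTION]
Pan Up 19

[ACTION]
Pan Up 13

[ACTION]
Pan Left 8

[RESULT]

█   ███                     
█   ███                     
█   ███                     
 ███                        
 ███                        
 ███                        
█   ███                     
█   ███                     
█   ███                     
 ███                        
 ███                        
 ███                        
█   ███                     
█   ███                     
█   ███                     
 ███                        


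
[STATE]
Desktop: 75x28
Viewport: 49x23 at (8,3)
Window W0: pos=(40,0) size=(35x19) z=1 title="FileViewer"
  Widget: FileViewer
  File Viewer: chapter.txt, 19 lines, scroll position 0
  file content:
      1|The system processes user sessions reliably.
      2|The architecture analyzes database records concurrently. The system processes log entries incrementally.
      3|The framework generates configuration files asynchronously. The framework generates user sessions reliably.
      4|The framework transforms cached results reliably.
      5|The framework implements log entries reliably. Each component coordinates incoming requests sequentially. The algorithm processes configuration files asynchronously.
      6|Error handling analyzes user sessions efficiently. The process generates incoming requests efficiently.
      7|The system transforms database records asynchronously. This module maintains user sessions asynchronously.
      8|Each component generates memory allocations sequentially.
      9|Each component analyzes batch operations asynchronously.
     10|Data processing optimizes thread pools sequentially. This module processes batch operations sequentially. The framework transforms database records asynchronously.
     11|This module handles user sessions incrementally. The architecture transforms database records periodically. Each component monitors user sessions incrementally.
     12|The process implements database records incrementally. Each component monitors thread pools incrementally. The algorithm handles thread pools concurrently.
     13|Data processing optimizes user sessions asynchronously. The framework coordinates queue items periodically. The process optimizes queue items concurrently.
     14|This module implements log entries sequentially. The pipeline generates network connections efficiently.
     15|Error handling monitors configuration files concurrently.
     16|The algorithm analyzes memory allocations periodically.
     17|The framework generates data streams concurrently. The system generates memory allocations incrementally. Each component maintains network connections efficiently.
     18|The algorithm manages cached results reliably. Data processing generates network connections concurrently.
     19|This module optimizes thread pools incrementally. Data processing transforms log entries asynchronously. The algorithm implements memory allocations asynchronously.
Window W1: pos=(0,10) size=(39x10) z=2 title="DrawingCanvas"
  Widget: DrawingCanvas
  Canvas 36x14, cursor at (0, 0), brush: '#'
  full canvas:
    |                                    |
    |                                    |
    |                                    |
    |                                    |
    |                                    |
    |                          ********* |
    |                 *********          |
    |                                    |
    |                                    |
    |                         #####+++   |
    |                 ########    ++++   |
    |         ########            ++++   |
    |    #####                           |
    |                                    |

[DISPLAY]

                                ┃The system proce
                                ┃The architecture
                                ┃The framework ge
                                ┃The framework tr
                                ┃The framework im
                                ┃Error handling a
                                ┃The system trans
━━━━━━━━━━━━━━━━━━━━━━━━━━━━━━┓ ┃Each component g
gCanvas                       ┃ ┃Each component a
──────────────────────────────┨ ┃Data processing 
                              ┃ ┃This module hand
                              ┃ ┃The process impl
                              ┃ ┃Data processing 
                              ┃ ┃This module impl
                              ┃ ┃Error handling m
                   *********  ┃ ┗━━━━━━━━━━━━━━━━
━━━━━━━━━━━━━━━━━━━━━━━━━━━━━━┛                  
                                                 
                                                 
                                                 
                                                 
                                                 
                                                 


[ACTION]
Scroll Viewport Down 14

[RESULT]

                                ┃The framework ge
                                ┃The framework tr
                                ┃The framework im
                                ┃Error handling a
                                ┃The system trans
━━━━━━━━━━━━━━━━━━━━━━━━━━━━━━┓ ┃Each component g
gCanvas                       ┃ ┃Each component a
──────────────────────────────┨ ┃Data processing 
                              ┃ ┃This module hand
                              ┃ ┃The process impl
                              ┃ ┃Data processing 
                              ┃ ┃This module impl
                              ┃ ┃Error handling m
                   *********  ┃ ┗━━━━━━━━━━━━━━━━
━━━━━━━━━━━━━━━━━━━━━━━━━━━━━━┛                  
                                                 
                                                 
                                                 
                                                 
                                                 
                                                 
                                                 
                                                 


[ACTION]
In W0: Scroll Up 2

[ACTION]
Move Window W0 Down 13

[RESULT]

                                                 
                                                 
                                                 
                                                 
                                ┏━━━━━━━━━━━━━━━━
━━━━━━━━━━━━━━━━━━━━━━━━━━━━━━┓ ┃ FileViewer     
gCanvas                       ┃ ┠────────────────
──────────────────────────────┨ ┃The system proce
                              ┃ ┃The architecture
                              ┃ ┃The framework ge
                              ┃ ┃The framework tr
                              ┃ ┃The framework im
                              ┃ ┃Error handling a
                   *********  ┃ ┃The system trans
━━━━━━━━━━━━━━━━━━━━━━━━━━━━━━┛ ┃Each component g
                                ┃Each component a
                                ┃Data processing 
                                ┃This module hand
                                ┃The process impl
                                ┃Data processing 
                                ┃This module impl
                                ┃Error handling m
                                ┗━━━━━━━━━━━━━━━━


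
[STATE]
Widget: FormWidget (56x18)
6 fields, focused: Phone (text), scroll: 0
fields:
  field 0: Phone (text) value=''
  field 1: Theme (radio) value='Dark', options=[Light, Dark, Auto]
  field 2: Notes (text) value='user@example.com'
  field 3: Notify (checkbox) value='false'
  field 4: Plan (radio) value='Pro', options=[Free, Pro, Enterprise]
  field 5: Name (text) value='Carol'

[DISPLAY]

> Phone:      [                                        ]
  Theme:      ( ) Light  (●) Dark  ( ) Auto             
  Notes:      [user@example.com                        ]
  Notify:     [ ]                                       
  Plan:       ( ) Free  (●) Pro  ( ) Enterprise         
  Name:       [Carol                                   ]
                                                        
                                                        
                                                        
                                                        
                                                        
                                                        
                                                        
                                                        
                                                        
                                                        
                                                        
                                                        


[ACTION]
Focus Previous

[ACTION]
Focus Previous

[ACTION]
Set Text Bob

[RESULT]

  Phone:      [                                        ]
  Theme:      ( ) Light  (●) Dark  ( ) Auto             
  Notes:      [user@example.com                        ]
  Notify:     [ ]                                       
> Plan:       ( ) Free  (●) Pro  ( ) Enterprise         
  Name:       [Carol                                   ]
                                                        
                                                        
                                                        
                                                        
                                                        
                                                        
                                                        
                                                        
                                                        
                                                        
                                                        
                                                        


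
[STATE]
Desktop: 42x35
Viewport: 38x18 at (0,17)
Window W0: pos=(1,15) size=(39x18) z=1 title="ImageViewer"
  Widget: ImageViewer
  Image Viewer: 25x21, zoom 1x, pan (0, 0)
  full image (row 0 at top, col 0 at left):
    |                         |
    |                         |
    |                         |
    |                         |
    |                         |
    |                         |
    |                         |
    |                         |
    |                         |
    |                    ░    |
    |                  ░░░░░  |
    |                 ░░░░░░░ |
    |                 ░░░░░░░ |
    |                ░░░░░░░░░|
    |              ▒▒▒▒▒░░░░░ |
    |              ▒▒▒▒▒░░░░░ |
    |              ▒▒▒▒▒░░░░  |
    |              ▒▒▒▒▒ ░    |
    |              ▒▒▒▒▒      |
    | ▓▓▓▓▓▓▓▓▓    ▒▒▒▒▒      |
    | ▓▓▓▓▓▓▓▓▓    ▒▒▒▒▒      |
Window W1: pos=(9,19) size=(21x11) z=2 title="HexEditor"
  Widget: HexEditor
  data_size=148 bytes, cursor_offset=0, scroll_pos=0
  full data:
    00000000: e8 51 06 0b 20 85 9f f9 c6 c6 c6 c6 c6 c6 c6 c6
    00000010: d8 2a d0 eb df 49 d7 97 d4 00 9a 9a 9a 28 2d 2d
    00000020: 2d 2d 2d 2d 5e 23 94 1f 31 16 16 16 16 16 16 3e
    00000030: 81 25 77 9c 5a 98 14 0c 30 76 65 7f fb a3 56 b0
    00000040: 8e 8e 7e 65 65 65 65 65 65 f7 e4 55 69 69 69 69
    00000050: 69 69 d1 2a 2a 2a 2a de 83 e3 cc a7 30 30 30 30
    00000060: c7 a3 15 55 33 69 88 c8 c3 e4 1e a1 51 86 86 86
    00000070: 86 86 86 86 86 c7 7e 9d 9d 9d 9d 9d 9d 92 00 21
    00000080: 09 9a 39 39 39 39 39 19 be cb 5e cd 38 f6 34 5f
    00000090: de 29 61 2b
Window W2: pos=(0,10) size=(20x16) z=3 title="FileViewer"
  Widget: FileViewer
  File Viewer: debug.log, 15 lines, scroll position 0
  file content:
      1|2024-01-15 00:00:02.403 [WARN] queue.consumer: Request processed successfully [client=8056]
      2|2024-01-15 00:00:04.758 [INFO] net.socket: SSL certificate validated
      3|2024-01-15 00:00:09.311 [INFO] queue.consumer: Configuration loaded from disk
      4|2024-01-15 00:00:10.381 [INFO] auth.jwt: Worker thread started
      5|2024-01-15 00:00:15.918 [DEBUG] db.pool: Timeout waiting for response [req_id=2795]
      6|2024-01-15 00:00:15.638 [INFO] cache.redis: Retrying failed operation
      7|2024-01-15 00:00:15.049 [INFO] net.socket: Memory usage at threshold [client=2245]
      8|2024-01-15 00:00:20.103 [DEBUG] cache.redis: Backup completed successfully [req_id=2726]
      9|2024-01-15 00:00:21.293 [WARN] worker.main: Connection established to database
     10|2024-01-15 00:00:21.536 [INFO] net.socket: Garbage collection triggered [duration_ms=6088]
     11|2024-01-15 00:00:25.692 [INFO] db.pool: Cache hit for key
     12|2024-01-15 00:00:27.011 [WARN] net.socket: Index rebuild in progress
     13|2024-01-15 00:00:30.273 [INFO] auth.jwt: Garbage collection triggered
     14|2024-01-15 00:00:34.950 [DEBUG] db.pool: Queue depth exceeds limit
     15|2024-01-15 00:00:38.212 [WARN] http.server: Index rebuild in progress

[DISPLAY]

┃2024-01-15 00:00:░┃──────────────────
┃2024-01-15 00:00:░┃                  
┃2024-01-15 00:00:░┃━━━━━━━━━┓        
┃2024-01-15 00:00:░┃         ┃        
┃2024-01-15 00:00:░┃─────────┨        
┃2024-01-15 00:00:░┃E8 51 06 ┃        
┃2024-01-15 00:00:░┃d8 2a d0 ┃        
┃2024-01-15 00:00:▼┃2d 2d 2d ┃        
┗━━━━━━━━━━━━━━━━━━┛81 25 77 ┃        
 ┃       ┃00000040  8e 8e 7e ┃        
 ┃       ┃00000050  69 69 d1 ┃        
 ┃       ┃00000060  c7 a3 15 ┃        
 ┃       ┗━━━━━━━━━━━━━━━━━━━┛        
 ┃                 ░░░░░░░            
 ┃                ░░░░░░░░░           
 ┗━━━━━━━━━━━━━━━━━━━━━━━━━━━━━━━━━━━━
                                      
                                      


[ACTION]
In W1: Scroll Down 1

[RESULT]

┃2024-01-15 00:00:░┃──────────────────
┃2024-01-15 00:00:░┃                  
┃2024-01-15 00:00:░┃━━━━━━━━━┓        
┃2024-01-15 00:00:░┃         ┃        
┃2024-01-15 00:00:░┃─────────┨        
┃2024-01-15 00:00:░┃d8 2a d0 ┃        
┃2024-01-15 00:00:░┃2d 2d 2d ┃        
┃2024-01-15 00:00:▼┃81 25 77 ┃        
┗━━━━━━━━━━━━━━━━━━┛8e 8e 7e ┃        
 ┃       ┃00000050  69 69 d1 ┃        
 ┃       ┃00000060  c7 a3 15 ┃        
 ┃       ┃00000070  86 86 86 ┃        
 ┃       ┗━━━━━━━━━━━━━━━━━━━┛        
 ┃                 ░░░░░░░            
 ┃                ░░░░░░░░░           
 ┗━━━━━━━━━━━━━━━━━━━━━━━━━━━━━━━━━━━━
                                      
                                      


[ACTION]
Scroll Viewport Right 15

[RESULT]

4-01-15 00:00:░┃───────────────────┨  
4-01-15 00:00:░┃                   ┃  
4-01-15 00:00:░┃━━━━━━━━━┓         ┃  
4-01-15 00:00:░┃         ┃         ┃  
4-01-15 00:00:░┃─────────┨         ┃  
4-01-15 00:00:░┃d8 2a d0 ┃         ┃  
4-01-15 00:00:░┃2d 2d 2d ┃         ┃  
4-01-15 00:00:▼┃81 25 77 ┃         ┃  
━━━━━━━━━━━━━━━┛8e 8e 7e ┃         ┃  
     ┃00000050  69 69 d1 ┃         ┃  
     ┃00000060  c7 a3 15 ┃         ┃  
     ┃00000070  86 86 86 ┃         ┃  
     ┗━━━━━━━━━━━━━━━━━━━┛         ┃  
               ░░░░░░░             ┃  
              ░░░░░░░░░            ┃  
━━━━━━━━━━━━━━━━━━━━━━━━━━━━━━━━━━━┛  
                                      
                                      


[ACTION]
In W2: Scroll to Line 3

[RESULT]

4-01-15 00:00:░┃───────────────────┨  
4-01-15 00:00:░┃                   ┃  
4-01-15 00:00:░┃━━━━━━━━━┓         ┃  
4-01-15 00:00:█┃         ┃         ┃  
4-01-15 00:00:░┃─────────┨         ┃  
4-01-15 00:00:░┃d8 2a d0 ┃         ┃  
4-01-15 00:00:░┃2d 2d 2d ┃         ┃  
4-01-15 00:00:▼┃81 25 77 ┃         ┃  
━━━━━━━━━━━━━━━┛8e 8e 7e ┃         ┃  
     ┃00000050  69 69 d1 ┃         ┃  
     ┃00000060  c7 a3 15 ┃         ┃  
     ┃00000070  86 86 86 ┃         ┃  
     ┗━━━━━━━━━━━━━━━━━━━┛         ┃  
               ░░░░░░░             ┃  
              ░░░░░░░░░            ┃  
━━━━━━━━━━━━━━━━━━━━━━━━━━━━━━━━━━━┛  
                                      
                                      


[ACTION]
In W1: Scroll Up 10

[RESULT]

4-01-15 00:00:░┃───────────────────┨  
4-01-15 00:00:░┃                   ┃  
4-01-15 00:00:░┃━━━━━━━━━┓         ┃  
4-01-15 00:00:█┃         ┃         ┃  
4-01-15 00:00:░┃─────────┨         ┃  
4-01-15 00:00:░┃E8 51 06 ┃         ┃  
4-01-15 00:00:░┃d8 2a d0 ┃         ┃  
4-01-15 00:00:▼┃2d 2d 2d ┃         ┃  
━━━━━━━━━━━━━━━┛81 25 77 ┃         ┃  
     ┃00000040  8e 8e 7e ┃         ┃  
     ┃00000050  69 69 d1 ┃         ┃  
     ┃00000060  c7 a3 15 ┃         ┃  
     ┗━━━━━━━━━━━━━━━━━━━┛         ┃  
               ░░░░░░░             ┃  
              ░░░░░░░░░            ┃  
━━━━━━━━━━━━━━━━━━━━━━━━━━━━━━━━━━━┛  
                                      
                                      


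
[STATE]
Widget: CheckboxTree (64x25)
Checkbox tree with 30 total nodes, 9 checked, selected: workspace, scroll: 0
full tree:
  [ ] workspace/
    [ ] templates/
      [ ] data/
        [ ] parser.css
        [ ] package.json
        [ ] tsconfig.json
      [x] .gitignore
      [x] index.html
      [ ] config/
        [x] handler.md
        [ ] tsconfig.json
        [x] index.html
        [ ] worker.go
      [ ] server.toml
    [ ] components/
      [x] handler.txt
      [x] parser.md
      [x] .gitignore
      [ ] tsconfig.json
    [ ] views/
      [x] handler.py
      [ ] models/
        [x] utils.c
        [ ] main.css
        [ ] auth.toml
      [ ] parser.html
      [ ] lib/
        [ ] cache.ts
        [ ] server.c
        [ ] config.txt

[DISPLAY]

>[-] workspace/                                                 
   [-] templates/                                               
     [ ] data/                                                  
       [ ] parser.css                                           
       [ ] package.json                                         
       [ ] tsconfig.json                                        
     [x] .gitignore                                             
     [x] index.html                                             
     [-] config/                                                
       [x] handler.md                                           
       [ ] tsconfig.json                                        
       [x] index.html                                           
       [ ] worker.go                                            
     [ ] server.toml                                            
   [-] components/                                              
     [x] handler.txt                                            
     [x] parser.md                                              
     [x] .gitignore                                             
     [ ] tsconfig.json                                          
   [-] views/                                                   
     [x] handler.py                                             
     [-] models/                                                
       [x] utils.c                                              
       [ ] main.css                                             
       [ ] auth.toml                                            


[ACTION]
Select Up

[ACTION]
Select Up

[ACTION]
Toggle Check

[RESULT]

>[x] workspace/                                                 
   [x] templates/                                               
     [x] data/                                                  
       [x] parser.css                                           
       [x] package.json                                         
       [x] tsconfig.json                                        
     [x] .gitignore                                             
     [x] index.html                                             
     [x] config/                                                
       [x] handler.md                                           
       [x] tsconfig.json                                        
       [x] index.html                                           
       [x] worker.go                                            
     [x] server.toml                                            
   [x] components/                                              
     [x] handler.txt                                            
     [x] parser.md                                              
     [x] .gitignore                                             
     [x] tsconfig.json                                          
   [x] views/                                                   
     [x] handler.py                                             
     [x] models/                                                
       [x] utils.c                                              
       [x] main.css                                             
       [x] auth.toml                                            
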